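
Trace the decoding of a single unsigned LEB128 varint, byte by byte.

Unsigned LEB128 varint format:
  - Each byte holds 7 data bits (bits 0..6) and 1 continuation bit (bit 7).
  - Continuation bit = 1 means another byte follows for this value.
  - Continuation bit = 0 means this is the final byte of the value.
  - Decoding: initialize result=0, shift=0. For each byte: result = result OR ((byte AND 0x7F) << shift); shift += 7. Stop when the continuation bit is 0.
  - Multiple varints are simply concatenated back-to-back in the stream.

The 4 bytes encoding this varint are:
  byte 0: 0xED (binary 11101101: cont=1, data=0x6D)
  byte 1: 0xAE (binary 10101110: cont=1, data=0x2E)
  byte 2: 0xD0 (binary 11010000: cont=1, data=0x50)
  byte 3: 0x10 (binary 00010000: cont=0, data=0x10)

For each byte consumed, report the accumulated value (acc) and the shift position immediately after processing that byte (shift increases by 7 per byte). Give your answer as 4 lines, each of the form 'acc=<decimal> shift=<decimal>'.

Answer: acc=109 shift=7
acc=5997 shift=14
acc=1316717 shift=21
acc=34871149 shift=28

Derivation:
byte 0=0xED: payload=0x6D=109, contrib = 109<<0 = 109; acc -> 109, shift -> 7
byte 1=0xAE: payload=0x2E=46, contrib = 46<<7 = 5888; acc -> 5997, shift -> 14
byte 2=0xD0: payload=0x50=80, contrib = 80<<14 = 1310720; acc -> 1316717, shift -> 21
byte 3=0x10: payload=0x10=16, contrib = 16<<21 = 33554432; acc -> 34871149, shift -> 28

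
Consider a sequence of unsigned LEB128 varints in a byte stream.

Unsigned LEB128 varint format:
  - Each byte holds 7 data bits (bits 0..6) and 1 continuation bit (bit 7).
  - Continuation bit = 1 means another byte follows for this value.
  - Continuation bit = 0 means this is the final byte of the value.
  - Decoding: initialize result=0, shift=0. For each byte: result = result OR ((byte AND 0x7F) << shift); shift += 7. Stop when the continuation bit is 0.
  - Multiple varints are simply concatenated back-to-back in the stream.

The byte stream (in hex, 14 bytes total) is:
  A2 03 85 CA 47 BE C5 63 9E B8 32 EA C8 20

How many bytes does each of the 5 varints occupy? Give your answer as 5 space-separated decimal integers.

Answer: 2 3 3 3 3

Derivation:
  byte[0]=0xA2 cont=1 payload=0x22=34: acc |= 34<<0 -> acc=34 shift=7
  byte[1]=0x03 cont=0 payload=0x03=3: acc |= 3<<7 -> acc=418 shift=14 [end]
Varint 1: bytes[0:2] = A2 03 -> value 418 (2 byte(s))
  byte[2]=0x85 cont=1 payload=0x05=5: acc |= 5<<0 -> acc=5 shift=7
  byte[3]=0xCA cont=1 payload=0x4A=74: acc |= 74<<7 -> acc=9477 shift=14
  byte[4]=0x47 cont=0 payload=0x47=71: acc |= 71<<14 -> acc=1172741 shift=21 [end]
Varint 2: bytes[2:5] = 85 CA 47 -> value 1172741 (3 byte(s))
  byte[5]=0xBE cont=1 payload=0x3E=62: acc |= 62<<0 -> acc=62 shift=7
  byte[6]=0xC5 cont=1 payload=0x45=69: acc |= 69<<7 -> acc=8894 shift=14
  byte[7]=0x63 cont=0 payload=0x63=99: acc |= 99<<14 -> acc=1630910 shift=21 [end]
Varint 3: bytes[5:8] = BE C5 63 -> value 1630910 (3 byte(s))
  byte[8]=0x9E cont=1 payload=0x1E=30: acc |= 30<<0 -> acc=30 shift=7
  byte[9]=0xB8 cont=1 payload=0x38=56: acc |= 56<<7 -> acc=7198 shift=14
  byte[10]=0x32 cont=0 payload=0x32=50: acc |= 50<<14 -> acc=826398 shift=21 [end]
Varint 4: bytes[8:11] = 9E B8 32 -> value 826398 (3 byte(s))
  byte[11]=0xEA cont=1 payload=0x6A=106: acc |= 106<<0 -> acc=106 shift=7
  byte[12]=0xC8 cont=1 payload=0x48=72: acc |= 72<<7 -> acc=9322 shift=14
  byte[13]=0x20 cont=0 payload=0x20=32: acc |= 32<<14 -> acc=533610 shift=21 [end]
Varint 5: bytes[11:14] = EA C8 20 -> value 533610 (3 byte(s))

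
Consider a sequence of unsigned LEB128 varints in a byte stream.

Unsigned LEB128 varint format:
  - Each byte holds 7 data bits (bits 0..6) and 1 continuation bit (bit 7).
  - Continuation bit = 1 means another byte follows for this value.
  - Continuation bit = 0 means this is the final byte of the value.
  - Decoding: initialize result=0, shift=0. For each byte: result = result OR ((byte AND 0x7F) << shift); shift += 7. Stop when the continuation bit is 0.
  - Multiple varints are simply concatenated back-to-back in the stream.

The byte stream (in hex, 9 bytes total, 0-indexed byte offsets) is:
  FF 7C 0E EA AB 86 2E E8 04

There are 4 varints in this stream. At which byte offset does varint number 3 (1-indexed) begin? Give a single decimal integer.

Answer: 3

Derivation:
  byte[0]=0xFF cont=1 payload=0x7F=127: acc |= 127<<0 -> acc=127 shift=7
  byte[1]=0x7C cont=0 payload=0x7C=124: acc |= 124<<7 -> acc=15999 shift=14 [end]
Varint 1: bytes[0:2] = FF 7C -> value 15999 (2 byte(s))
  byte[2]=0x0E cont=0 payload=0x0E=14: acc |= 14<<0 -> acc=14 shift=7 [end]
Varint 2: bytes[2:3] = 0E -> value 14 (1 byte(s))
  byte[3]=0xEA cont=1 payload=0x6A=106: acc |= 106<<0 -> acc=106 shift=7
  byte[4]=0xAB cont=1 payload=0x2B=43: acc |= 43<<7 -> acc=5610 shift=14
  byte[5]=0x86 cont=1 payload=0x06=6: acc |= 6<<14 -> acc=103914 shift=21
  byte[6]=0x2E cont=0 payload=0x2E=46: acc |= 46<<21 -> acc=96572906 shift=28 [end]
Varint 3: bytes[3:7] = EA AB 86 2E -> value 96572906 (4 byte(s))
  byte[7]=0xE8 cont=1 payload=0x68=104: acc |= 104<<0 -> acc=104 shift=7
  byte[8]=0x04 cont=0 payload=0x04=4: acc |= 4<<7 -> acc=616 shift=14 [end]
Varint 4: bytes[7:9] = E8 04 -> value 616 (2 byte(s))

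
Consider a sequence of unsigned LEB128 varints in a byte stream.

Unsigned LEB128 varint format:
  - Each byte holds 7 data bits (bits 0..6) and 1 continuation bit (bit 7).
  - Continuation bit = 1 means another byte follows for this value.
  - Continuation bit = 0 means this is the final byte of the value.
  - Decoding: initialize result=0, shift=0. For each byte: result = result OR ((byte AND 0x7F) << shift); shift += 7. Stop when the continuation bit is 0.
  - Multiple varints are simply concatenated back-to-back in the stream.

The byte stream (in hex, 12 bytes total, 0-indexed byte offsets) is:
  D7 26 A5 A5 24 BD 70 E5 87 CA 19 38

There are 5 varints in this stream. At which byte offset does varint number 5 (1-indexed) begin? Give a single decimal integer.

Answer: 11

Derivation:
  byte[0]=0xD7 cont=1 payload=0x57=87: acc |= 87<<0 -> acc=87 shift=7
  byte[1]=0x26 cont=0 payload=0x26=38: acc |= 38<<7 -> acc=4951 shift=14 [end]
Varint 1: bytes[0:2] = D7 26 -> value 4951 (2 byte(s))
  byte[2]=0xA5 cont=1 payload=0x25=37: acc |= 37<<0 -> acc=37 shift=7
  byte[3]=0xA5 cont=1 payload=0x25=37: acc |= 37<<7 -> acc=4773 shift=14
  byte[4]=0x24 cont=0 payload=0x24=36: acc |= 36<<14 -> acc=594597 shift=21 [end]
Varint 2: bytes[2:5] = A5 A5 24 -> value 594597 (3 byte(s))
  byte[5]=0xBD cont=1 payload=0x3D=61: acc |= 61<<0 -> acc=61 shift=7
  byte[6]=0x70 cont=0 payload=0x70=112: acc |= 112<<7 -> acc=14397 shift=14 [end]
Varint 3: bytes[5:7] = BD 70 -> value 14397 (2 byte(s))
  byte[7]=0xE5 cont=1 payload=0x65=101: acc |= 101<<0 -> acc=101 shift=7
  byte[8]=0x87 cont=1 payload=0x07=7: acc |= 7<<7 -> acc=997 shift=14
  byte[9]=0xCA cont=1 payload=0x4A=74: acc |= 74<<14 -> acc=1213413 shift=21
  byte[10]=0x19 cont=0 payload=0x19=25: acc |= 25<<21 -> acc=53642213 shift=28 [end]
Varint 4: bytes[7:11] = E5 87 CA 19 -> value 53642213 (4 byte(s))
  byte[11]=0x38 cont=0 payload=0x38=56: acc |= 56<<0 -> acc=56 shift=7 [end]
Varint 5: bytes[11:12] = 38 -> value 56 (1 byte(s))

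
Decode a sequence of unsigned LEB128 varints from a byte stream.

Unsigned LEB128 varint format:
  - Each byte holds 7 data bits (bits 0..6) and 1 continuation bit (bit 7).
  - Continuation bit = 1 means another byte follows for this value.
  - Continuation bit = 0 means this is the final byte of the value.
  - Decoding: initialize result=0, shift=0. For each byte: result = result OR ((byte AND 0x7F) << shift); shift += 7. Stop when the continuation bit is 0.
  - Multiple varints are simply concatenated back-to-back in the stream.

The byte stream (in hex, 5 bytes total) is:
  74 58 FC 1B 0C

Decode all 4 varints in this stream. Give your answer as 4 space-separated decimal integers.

Answer: 116 88 3580 12

Derivation:
  byte[0]=0x74 cont=0 payload=0x74=116: acc |= 116<<0 -> acc=116 shift=7 [end]
Varint 1: bytes[0:1] = 74 -> value 116 (1 byte(s))
  byte[1]=0x58 cont=0 payload=0x58=88: acc |= 88<<0 -> acc=88 shift=7 [end]
Varint 2: bytes[1:2] = 58 -> value 88 (1 byte(s))
  byte[2]=0xFC cont=1 payload=0x7C=124: acc |= 124<<0 -> acc=124 shift=7
  byte[3]=0x1B cont=0 payload=0x1B=27: acc |= 27<<7 -> acc=3580 shift=14 [end]
Varint 3: bytes[2:4] = FC 1B -> value 3580 (2 byte(s))
  byte[4]=0x0C cont=0 payload=0x0C=12: acc |= 12<<0 -> acc=12 shift=7 [end]
Varint 4: bytes[4:5] = 0C -> value 12 (1 byte(s))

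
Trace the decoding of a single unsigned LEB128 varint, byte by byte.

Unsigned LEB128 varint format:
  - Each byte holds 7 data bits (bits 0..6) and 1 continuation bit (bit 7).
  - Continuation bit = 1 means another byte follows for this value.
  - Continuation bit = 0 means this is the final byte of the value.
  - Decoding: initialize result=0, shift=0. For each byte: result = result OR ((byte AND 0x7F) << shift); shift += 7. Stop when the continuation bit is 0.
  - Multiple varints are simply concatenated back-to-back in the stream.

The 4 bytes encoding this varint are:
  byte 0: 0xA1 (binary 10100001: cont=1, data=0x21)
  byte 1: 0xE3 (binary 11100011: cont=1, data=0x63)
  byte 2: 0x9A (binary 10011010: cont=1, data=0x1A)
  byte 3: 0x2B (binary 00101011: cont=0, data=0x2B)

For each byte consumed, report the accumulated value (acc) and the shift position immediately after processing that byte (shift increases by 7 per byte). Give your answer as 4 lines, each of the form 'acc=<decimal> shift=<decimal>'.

Answer: acc=33 shift=7
acc=12705 shift=14
acc=438689 shift=21
acc=90616225 shift=28

Derivation:
byte 0=0xA1: payload=0x21=33, contrib = 33<<0 = 33; acc -> 33, shift -> 7
byte 1=0xE3: payload=0x63=99, contrib = 99<<7 = 12672; acc -> 12705, shift -> 14
byte 2=0x9A: payload=0x1A=26, contrib = 26<<14 = 425984; acc -> 438689, shift -> 21
byte 3=0x2B: payload=0x2B=43, contrib = 43<<21 = 90177536; acc -> 90616225, shift -> 28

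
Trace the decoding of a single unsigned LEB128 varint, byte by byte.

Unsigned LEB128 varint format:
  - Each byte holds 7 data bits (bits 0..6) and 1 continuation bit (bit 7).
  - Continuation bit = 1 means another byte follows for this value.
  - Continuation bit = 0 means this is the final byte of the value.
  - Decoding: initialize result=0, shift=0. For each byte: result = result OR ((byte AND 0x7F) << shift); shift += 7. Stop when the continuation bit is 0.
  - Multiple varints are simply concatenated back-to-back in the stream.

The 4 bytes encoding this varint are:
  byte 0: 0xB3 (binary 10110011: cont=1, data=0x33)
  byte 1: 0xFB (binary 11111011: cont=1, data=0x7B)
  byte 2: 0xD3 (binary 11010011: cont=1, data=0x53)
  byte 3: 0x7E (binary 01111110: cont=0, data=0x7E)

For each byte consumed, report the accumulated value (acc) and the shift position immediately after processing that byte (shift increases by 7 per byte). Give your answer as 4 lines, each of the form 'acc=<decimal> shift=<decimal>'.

Answer: acc=51 shift=7
acc=15795 shift=14
acc=1375667 shift=21
acc=265616819 shift=28

Derivation:
byte 0=0xB3: payload=0x33=51, contrib = 51<<0 = 51; acc -> 51, shift -> 7
byte 1=0xFB: payload=0x7B=123, contrib = 123<<7 = 15744; acc -> 15795, shift -> 14
byte 2=0xD3: payload=0x53=83, contrib = 83<<14 = 1359872; acc -> 1375667, shift -> 21
byte 3=0x7E: payload=0x7E=126, contrib = 126<<21 = 264241152; acc -> 265616819, shift -> 28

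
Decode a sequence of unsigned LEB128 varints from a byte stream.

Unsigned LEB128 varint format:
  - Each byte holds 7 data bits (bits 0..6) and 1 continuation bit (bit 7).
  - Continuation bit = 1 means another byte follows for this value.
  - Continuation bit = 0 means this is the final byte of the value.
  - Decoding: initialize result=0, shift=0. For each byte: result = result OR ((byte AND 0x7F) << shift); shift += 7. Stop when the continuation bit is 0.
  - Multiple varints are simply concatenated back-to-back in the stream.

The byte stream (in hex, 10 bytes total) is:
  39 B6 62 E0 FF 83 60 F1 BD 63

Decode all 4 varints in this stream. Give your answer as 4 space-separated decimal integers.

Answer: 57 12598 201392096 1629937

Derivation:
  byte[0]=0x39 cont=0 payload=0x39=57: acc |= 57<<0 -> acc=57 shift=7 [end]
Varint 1: bytes[0:1] = 39 -> value 57 (1 byte(s))
  byte[1]=0xB6 cont=1 payload=0x36=54: acc |= 54<<0 -> acc=54 shift=7
  byte[2]=0x62 cont=0 payload=0x62=98: acc |= 98<<7 -> acc=12598 shift=14 [end]
Varint 2: bytes[1:3] = B6 62 -> value 12598 (2 byte(s))
  byte[3]=0xE0 cont=1 payload=0x60=96: acc |= 96<<0 -> acc=96 shift=7
  byte[4]=0xFF cont=1 payload=0x7F=127: acc |= 127<<7 -> acc=16352 shift=14
  byte[5]=0x83 cont=1 payload=0x03=3: acc |= 3<<14 -> acc=65504 shift=21
  byte[6]=0x60 cont=0 payload=0x60=96: acc |= 96<<21 -> acc=201392096 shift=28 [end]
Varint 3: bytes[3:7] = E0 FF 83 60 -> value 201392096 (4 byte(s))
  byte[7]=0xF1 cont=1 payload=0x71=113: acc |= 113<<0 -> acc=113 shift=7
  byte[8]=0xBD cont=1 payload=0x3D=61: acc |= 61<<7 -> acc=7921 shift=14
  byte[9]=0x63 cont=0 payload=0x63=99: acc |= 99<<14 -> acc=1629937 shift=21 [end]
Varint 4: bytes[7:10] = F1 BD 63 -> value 1629937 (3 byte(s))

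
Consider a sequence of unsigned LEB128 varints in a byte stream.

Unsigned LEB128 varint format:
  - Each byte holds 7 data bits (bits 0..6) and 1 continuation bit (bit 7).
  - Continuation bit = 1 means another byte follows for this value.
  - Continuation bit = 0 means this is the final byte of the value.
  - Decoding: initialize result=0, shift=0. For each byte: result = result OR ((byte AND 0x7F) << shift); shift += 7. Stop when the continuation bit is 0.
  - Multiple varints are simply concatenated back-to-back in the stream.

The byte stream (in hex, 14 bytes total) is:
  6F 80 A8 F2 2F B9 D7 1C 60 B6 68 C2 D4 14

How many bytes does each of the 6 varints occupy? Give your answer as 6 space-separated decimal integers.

Answer: 1 4 3 1 2 3

Derivation:
  byte[0]=0x6F cont=0 payload=0x6F=111: acc |= 111<<0 -> acc=111 shift=7 [end]
Varint 1: bytes[0:1] = 6F -> value 111 (1 byte(s))
  byte[1]=0x80 cont=1 payload=0x00=0: acc |= 0<<0 -> acc=0 shift=7
  byte[2]=0xA8 cont=1 payload=0x28=40: acc |= 40<<7 -> acc=5120 shift=14
  byte[3]=0xF2 cont=1 payload=0x72=114: acc |= 114<<14 -> acc=1872896 shift=21
  byte[4]=0x2F cont=0 payload=0x2F=47: acc |= 47<<21 -> acc=100439040 shift=28 [end]
Varint 2: bytes[1:5] = 80 A8 F2 2F -> value 100439040 (4 byte(s))
  byte[5]=0xB9 cont=1 payload=0x39=57: acc |= 57<<0 -> acc=57 shift=7
  byte[6]=0xD7 cont=1 payload=0x57=87: acc |= 87<<7 -> acc=11193 shift=14
  byte[7]=0x1C cont=0 payload=0x1C=28: acc |= 28<<14 -> acc=469945 shift=21 [end]
Varint 3: bytes[5:8] = B9 D7 1C -> value 469945 (3 byte(s))
  byte[8]=0x60 cont=0 payload=0x60=96: acc |= 96<<0 -> acc=96 shift=7 [end]
Varint 4: bytes[8:9] = 60 -> value 96 (1 byte(s))
  byte[9]=0xB6 cont=1 payload=0x36=54: acc |= 54<<0 -> acc=54 shift=7
  byte[10]=0x68 cont=0 payload=0x68=104: acc |= 104<<7 -> acc=13366 shift=14 [end]
Varint 5: bytes[9:11] = B6 68 -> value 13366 (2 byte(s))
  byte[11]=0xC2 cont=1 payload=0x42=66: acc |= 66<<0 -> acc=66 shift=7
  byte[12]=0xD4 cont=1 payload=0x54=84: acc |= 84<<7 -> acc=10818 shift=14
  byte[13]=0x14 cont=0 payload=0x14=20: acc |= 20<<14 -> acc=338498 shift=21 [end]
Varint 6: bytes[11:14] = C2 D4 14 -> value 338498 (3 byte(s))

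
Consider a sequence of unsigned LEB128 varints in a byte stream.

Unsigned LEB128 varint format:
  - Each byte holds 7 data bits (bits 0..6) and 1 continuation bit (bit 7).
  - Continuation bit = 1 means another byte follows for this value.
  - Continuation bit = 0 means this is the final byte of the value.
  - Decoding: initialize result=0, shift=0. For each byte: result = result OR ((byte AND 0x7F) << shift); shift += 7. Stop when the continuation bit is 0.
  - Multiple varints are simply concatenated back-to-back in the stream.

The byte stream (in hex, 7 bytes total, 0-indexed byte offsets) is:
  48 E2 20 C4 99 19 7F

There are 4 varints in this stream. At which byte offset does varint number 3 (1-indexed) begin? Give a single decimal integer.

Answer: 3

Derivation:
  byte[0]=0x48 cont=0 payload=0x48=72: acc |= 72<<0 -> acc=72 shift=7 [end]
Varint 1: bytes[0:1] = 48 -> value 72 (1 byte(s))
  byte[1]=0xE2 cont=1 payload=0x62=98: acc |= 98<<0 -> acc=98 shift=7
  byte[2]=0x20 cont=0 payload=0x20=32: acc |= 32<<7 -> acc=4194 shift=14 [end]
Varint 2: bytes[1:3] = E2 20 -> value 4194 (2 byte(s))
  byte[3]=0xC4 cont=1 payload=0x44=68: acc |= 68<<0 -> acc=68 shift=7
  byte[4]=0x99 cont=1 payload=0x19=25: acc |= 25<<7 -> acc=3268 shift=14
  byte[5]=0x19 cont=0 payload=0x19=25: acc |= 25<<14 -> acc=412868 shift=21 [end]
Varint 3: bytes[3:6] = C4 99 19 -> value 412868 (3 byte(s))
  byte[6]=0x7F cont=0 payload=0x7F=127: acc |= 127<<0 -> acc=127 shift=7 [end]
Varint 4: bytes[6:7] = 7F -> value 127 (1 byte(s))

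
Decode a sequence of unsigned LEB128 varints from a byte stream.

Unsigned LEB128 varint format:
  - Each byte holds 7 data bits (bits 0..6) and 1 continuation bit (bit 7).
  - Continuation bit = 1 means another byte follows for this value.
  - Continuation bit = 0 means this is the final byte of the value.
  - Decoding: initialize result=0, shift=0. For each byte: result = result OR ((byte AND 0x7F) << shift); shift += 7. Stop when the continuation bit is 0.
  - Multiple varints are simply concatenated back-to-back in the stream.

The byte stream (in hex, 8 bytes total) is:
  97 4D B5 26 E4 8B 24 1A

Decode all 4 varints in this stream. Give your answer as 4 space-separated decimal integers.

  byte[0]=0x97 cont=1 payload=0x17=23: acc |= 23<<0 -> acc=23 shift=7
  byte[1]=0x4D cont=0 payload=0x4D=77: acc |= 77<<7 -> acc=9879 shift=14 [end]
Varint 1: bytes[0:2] = 97 4D -> value 9879 (2 byte(s))
  byte[2]=0xB5 cont=1 payload=0x35=53: acc |= 53<<0 -> acc=53 shift=7
  byte[3]=0x26 cont=0 payload=0x26=38: acc |= 38<<7 -> acc=4917 shift=14 [end]
Varint 2: bytes[2:4] = B5 26 -> value 4917 (2 byte(s))
  byte[4]=0xE4 cont=1 payload=0x64=100: acc |= 100<<0 -> acc=100 shift=7
  byte[5]=0x8B cont=1 payload=0x0B=11: acc |= 11<<7 -> acc=1508 shift=14
  byte[6]=0x24 cont=0 payload=0x24=36: acc |= 36<<14 -> acc=591332 shift=21 [end]
Varint 3: bytes[4:7] = E4 8B 24 -> value 591332 (3 byte(s))
  byte[7]=0x1A cont=0 payload=0x1A=26: acc |= 26<<0 -> acc=26 shift=7 [end]
Varint 4: bytes[7:8] = 1A -> value 26 (1 byte(s))

Answer: 9879 4917 591332 26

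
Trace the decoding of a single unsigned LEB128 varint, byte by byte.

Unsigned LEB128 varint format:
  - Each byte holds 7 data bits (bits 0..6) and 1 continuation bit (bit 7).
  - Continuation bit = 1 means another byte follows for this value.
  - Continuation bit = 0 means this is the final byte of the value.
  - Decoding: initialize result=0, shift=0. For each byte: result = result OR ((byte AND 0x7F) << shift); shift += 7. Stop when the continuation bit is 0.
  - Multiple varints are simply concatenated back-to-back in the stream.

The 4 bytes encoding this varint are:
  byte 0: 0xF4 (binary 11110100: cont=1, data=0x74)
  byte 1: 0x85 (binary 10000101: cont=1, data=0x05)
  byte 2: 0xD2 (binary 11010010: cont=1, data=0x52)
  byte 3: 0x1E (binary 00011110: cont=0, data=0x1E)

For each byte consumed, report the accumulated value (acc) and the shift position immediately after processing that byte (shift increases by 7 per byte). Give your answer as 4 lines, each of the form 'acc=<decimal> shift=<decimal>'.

Answer: acc=116 shift=7
acc=756 shift=14
acc=1344244 shift=21
acc=64258804 shift=28

Derivation:
byte 0=0xF4: payload=0x74=116, contrib = 116<<0 = 116; acc -> 116, shift -> 7
byte 1=0x85: payload=0x05=5, contrib = 5<<7 = 640; acc -> 756, shift -> 14
byte 2=0xD2: payload=0x52=82, contrib = 82<<14 = 1343488; acc -> 1344244, shift -> 21
byte 3=0x1E: payload=0x1E=30, contrib = 30<<21 = 62914560; acc -> 64258804, shift -> 28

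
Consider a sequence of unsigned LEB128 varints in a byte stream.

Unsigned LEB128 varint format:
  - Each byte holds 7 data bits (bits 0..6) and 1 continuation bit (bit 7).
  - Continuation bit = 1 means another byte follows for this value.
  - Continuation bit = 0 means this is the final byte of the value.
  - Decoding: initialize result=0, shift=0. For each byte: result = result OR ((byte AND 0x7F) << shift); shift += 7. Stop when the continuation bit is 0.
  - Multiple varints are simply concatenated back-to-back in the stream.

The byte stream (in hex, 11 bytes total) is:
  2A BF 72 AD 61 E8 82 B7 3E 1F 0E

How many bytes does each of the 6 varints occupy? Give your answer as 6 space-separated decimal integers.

Answer: 1 2 2 4 1 1

Derivation:
  byte[0]=0x2A cont=0 payload=0x2A=42: acc |= 42<<0 -> acc=42 shift=7 [end]
Varint 1: bytes[0:1] = 2A -> value 42 (1 byte(s))
  byte[1]=0xBF cont=1 payload=0x3F=63: acc |= 63<<0 -> acc=63 shift=7
  byte[2]=0x72 cont=0 payload=0x72=114: acc |= 114<<7 -> acc=14655 shift=14 [end]
Varint 2: bytes[1:3] = BF 72 -> value 14655 (2 byte(s))
  byte[3]=0xAD cont=1 payload=0x2D=45: acc |= 45<<0 -> acc=45 shift=7
  byte[4]=0x61 cont=0 payload=0x61=97: acc |= 97<<7 -> acc=12461 shift=14 [end]
Varint 3: bytes[3:5] = AD 61 -> value 12461 (2 byte(s))
  byte[5]=0xE8 cont=1 payload=0x68=104: acc |= 104<<0 -> acc=104 shift=7
  byte[6]=0x82 cont=1 payload=0x02=2: acc |= 2<<7 -> acc=360 shift=14
  byte[7]=0xB7 cont=1 payload=0x37=55: acc |= 55<<14 -> acc=901480 shift=21
  byte[8]=0x3E cont=0 payload=0x3E=62: acc |= 62<<21 -> acc=130924904 shift=28 [end]
Varint 4: bytes[5:9] = E8 82 B7 3E -> value 130924904 (4 byte(s))
  byte[9]=0x1F cont=0 payload=0x1F=31: acc |= 31<<0 -> acc=31 shift=7 [end]
Varint 5: bytes[9:10] = 1F -> value 31 (1 byte(s))
  byte[10]=0x0E cont=0 payload=0x0E=14: acc |= 14<<0 -> acc=14 shift=7 [end]
Varint 6: bytes[10:11] = 0E -> value 14 (1 byte(s))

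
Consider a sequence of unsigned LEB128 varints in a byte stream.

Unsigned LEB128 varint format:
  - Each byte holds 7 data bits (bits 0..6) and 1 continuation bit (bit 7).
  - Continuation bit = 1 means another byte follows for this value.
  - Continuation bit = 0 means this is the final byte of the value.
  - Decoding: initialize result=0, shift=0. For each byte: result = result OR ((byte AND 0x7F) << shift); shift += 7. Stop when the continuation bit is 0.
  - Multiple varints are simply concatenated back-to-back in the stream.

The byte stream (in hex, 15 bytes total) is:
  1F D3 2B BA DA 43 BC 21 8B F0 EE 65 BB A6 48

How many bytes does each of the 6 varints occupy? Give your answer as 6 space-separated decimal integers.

Answer: 1 2 3 2 4 3

Derivation:
  byte[0]=0x1F cont=0 payload=0x1F=31: acc |= 31<<0 -> acc=31 shift=7 [end]
Varint 1: bytes[0:1] = 1F -> value 31 (1 byte(s))
  byte[1]=0xD3 cont=1 payload=0x53=83: acc |= 83<<0 -> acc=83 shift=7
  byte[2]=0x2B cont=0 payload=0x2B=43: acc |= 43<<7 -> acc=5587 shift=14 [end]
Varint 2: bytes[1:3] = D3 2B -> value 5587 (2 byte(s))
  byte[3]=0xBA cont=1 payload=0x3A=58: acc |= 58<<0 -> acc=58 shift=7
  byte[4]=0xDA cont=1 payload=0x5A=90: acc |= 90<<7 -> acc=11578 shift=14
  byte[5]=0x43 cont=0 payload=0x43=67: acc |= 67<<14 -> acc=1109306 shift=21 [end]
Varint 3: bytes[3:6] = BA DA 43 -> value 1109306 (3 byte(s))
  byte[6]=0xBC cont=1 payload=0x3C=60: acc |= 60<<0 -> acc=60 shift=7
  byte[7]=0x21 cont=0 payload=0x21=33: acc |= 33<<7 -> acc=4284 shift=14 [end]
Varint 4: bytes[6:8] = BC 21 -> value 4284 (2 byte(s))
  byte[8]=0x8B cont=1 payload=0x0B=11: acc |= 11<<0 -> acc=11 shift=7
  byte[9]=0xF0 cont=1 payload=0x70=112: acc |= 112<<7 -> acc=14347 shift=14
  byte[10]=0xEE cont=1 payload=0x6E=110: acc |= 110<<14 -> acc=1816587 shift=21
  byte[11]=0x65 cont=0 payload=0x65=101: acc |= 101<<21 -> acc=213628939 shift=28 [end]
Varint 5: bytes[8:12] = 8B F0 EE 65 -> value 213628939 (4 byte(s))
  byte[12]=0xBB cont=1 payload=0x3B=59: acc |= 59<<0 -> acc=59 shift=7
  byte[13]=0xA6 cont=1 payload=0x26=38: acc |= 38<<7 -> acc=4923 shift=14
  byte[14]=0x48 cont=0 payload=0x48=72: acc |= 72<<14 -> acc=1184571 shift=21 [end]
Varint 6: bytes[12:15] = BB A6 48 -> value 1184571 (3 byte(s))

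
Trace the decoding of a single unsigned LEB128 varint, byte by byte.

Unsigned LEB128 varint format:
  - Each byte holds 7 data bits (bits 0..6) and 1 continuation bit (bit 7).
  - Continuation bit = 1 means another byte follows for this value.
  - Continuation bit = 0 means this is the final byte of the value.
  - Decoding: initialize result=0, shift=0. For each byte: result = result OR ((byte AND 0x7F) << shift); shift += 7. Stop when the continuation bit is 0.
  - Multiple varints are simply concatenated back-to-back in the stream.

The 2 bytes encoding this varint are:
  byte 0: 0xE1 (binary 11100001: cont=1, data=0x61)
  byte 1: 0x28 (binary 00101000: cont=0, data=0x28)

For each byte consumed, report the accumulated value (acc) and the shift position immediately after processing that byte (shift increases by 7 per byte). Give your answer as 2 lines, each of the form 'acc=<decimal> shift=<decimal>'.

byte 0=0xE1: payload=0x61=97, contrib = 97<<0 = 97; acc -> 97, shift -> 7
byte 1=0x28: payload=0x28=40, contrib = 40<<7 = 5120; acc -> 5217, shift -> 14

Answer: acc=97 shift=7
acc=5217 shift=14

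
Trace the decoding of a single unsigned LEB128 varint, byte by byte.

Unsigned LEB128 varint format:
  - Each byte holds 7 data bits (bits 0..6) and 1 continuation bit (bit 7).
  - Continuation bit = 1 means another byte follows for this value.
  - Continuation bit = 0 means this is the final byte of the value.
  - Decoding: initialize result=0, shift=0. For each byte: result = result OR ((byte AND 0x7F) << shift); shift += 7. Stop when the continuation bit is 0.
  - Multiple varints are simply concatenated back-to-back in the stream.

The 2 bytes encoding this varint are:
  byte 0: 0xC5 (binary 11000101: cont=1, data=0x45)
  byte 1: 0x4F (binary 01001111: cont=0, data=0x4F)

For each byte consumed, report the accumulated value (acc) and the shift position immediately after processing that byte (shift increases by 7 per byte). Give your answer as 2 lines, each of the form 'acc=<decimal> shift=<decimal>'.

Answer: acc=69 shift=7
acc=10181 shift=14

Derivation:
byte 0=0xC5: payload=0x45=69, contrib = 69<<0 = 69; acc -> 69, shift -> 7
byte 1=0x4F: payload=0x4F=79, contrib = 79<<7 = 10112; acc -> 10181, shift -> 14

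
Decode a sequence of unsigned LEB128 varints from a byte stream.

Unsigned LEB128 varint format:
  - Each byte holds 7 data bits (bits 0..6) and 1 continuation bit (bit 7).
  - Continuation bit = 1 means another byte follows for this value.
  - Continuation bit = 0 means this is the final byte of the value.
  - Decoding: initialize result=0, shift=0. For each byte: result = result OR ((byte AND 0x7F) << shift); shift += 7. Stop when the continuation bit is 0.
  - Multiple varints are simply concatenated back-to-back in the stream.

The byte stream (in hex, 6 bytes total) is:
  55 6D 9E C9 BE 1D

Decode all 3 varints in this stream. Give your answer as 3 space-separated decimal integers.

Answer: 85 109 61842590

Derivation:
  byte[0]=0x55 cont=0 payload=0x55=85: acc |= 85<<0 -> acc=85 shift=7 [end]
Varint 1: bytes[0:1] = 55 -> value 85 (1 byte(s))
  byte[1]=0x6D cont=0 payload=0x6D=109: acc |= 109<<0 -> acc=109 shift=7 [end]
Varint 2: bytes[1:2] = 6D -> value 109 (1 byte(s))
  byte[2]=0x9E cont=1 payload=0x1E=30: acc |= 30<<0 -> acc=30 shift=7
  byte[3]=0xC9 cont=1 payload=0x49=73: acc |= 73<<7 -> acc=9374 shift=14
  byte[4]=0xBE cont=1 payload=0x3E=62: acc |= 62<<14 -> acc=1025182 shift=21
  byte[5]=0x1D cont=0 payload=0x1D=29: acc |= 29<<21 -> acc=61842590 shift=28 [end]
Varint 3: bytes[2:6] = 9E C9 BE 1D -> value 61842590 (4 byte(s))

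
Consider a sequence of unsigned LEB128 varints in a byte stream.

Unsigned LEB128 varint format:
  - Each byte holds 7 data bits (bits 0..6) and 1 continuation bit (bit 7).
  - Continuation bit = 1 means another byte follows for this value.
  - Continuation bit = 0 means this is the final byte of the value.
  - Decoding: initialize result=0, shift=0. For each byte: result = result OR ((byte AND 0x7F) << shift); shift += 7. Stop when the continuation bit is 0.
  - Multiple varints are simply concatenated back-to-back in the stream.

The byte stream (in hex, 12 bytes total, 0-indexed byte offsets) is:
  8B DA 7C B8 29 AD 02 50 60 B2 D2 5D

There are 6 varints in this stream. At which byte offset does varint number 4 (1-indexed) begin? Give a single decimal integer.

  byte[0]=0x8B cont=1 payload=0x0B=11: acc |= 11<<0 -> acc=11 shift=7
  byte[1]=0xDA cont=1 payload=0x5A=90: acc |= 90<<7 -> acc=11531 shift=14
  byte[2]=0x7C cont=0 payload=0x7C=124: acc |= 124<<14 -> acc=2043147 shift=21 [end]
Varint 1: bytes[0:3] = 8B DA 7C -> value 2043147 (3 byte(s))
  byte[3]=0xB8 cont=1 payload=0x38=56: acc |= 56<<0 -> acc=56 shift=7
  byte[4]=0x29 cont=0 payload=0x29=41: acc |= 41<<7 -> acc=5304 shift=14 [end]
Varint 2: bytes[3:5] = B8 29 -> value 5304 (2 byte(s))
  byte[5]=0xAD cont=1 payload=0x2D=45: acc |= 45<<0 -> acc=45 shift=7
  byte[6]=0x02 cont=0 payload=0x02=2: acc |= 2<<7 -> acc=301 shift=14 [end]
Varint 3: bytes[5:7] = AD 02 -> value 301 (2 byte(s))
  byte[7]=0x50 cont=0 payload=0x50=80: acc |= 80<<0 -> acc=80 shift=7 [end]
Varint 4: bytes[7:8] = 50 -> value 80 (1 byte(s))
  byte[8]=0x60 cont=0 payload=0x60=96: acc |= 96<<0 -> acc=96 shift=7 [end]
Varint 5: bytes[8:9] = 60 -> value 96 (1 byte(s))
  byte[9]=0xB2 cont=1 payload=0x32=50: acc |= 50<<0 -> acc=50 shift=7
  byte[10]=0xD2 cont=1 payload=0x52=82: acc |= 82<<7 -> acc=10546 shift=14
  byte[11]=0x5D cont=0 payload=0x5D=93: acc |= 93<<14 -> acc=1534258 shift=21 [end]
Varint 6: bytes[9:12] = B2 D2 5D -> value 1534258 (3 byte(s))

Answer: 7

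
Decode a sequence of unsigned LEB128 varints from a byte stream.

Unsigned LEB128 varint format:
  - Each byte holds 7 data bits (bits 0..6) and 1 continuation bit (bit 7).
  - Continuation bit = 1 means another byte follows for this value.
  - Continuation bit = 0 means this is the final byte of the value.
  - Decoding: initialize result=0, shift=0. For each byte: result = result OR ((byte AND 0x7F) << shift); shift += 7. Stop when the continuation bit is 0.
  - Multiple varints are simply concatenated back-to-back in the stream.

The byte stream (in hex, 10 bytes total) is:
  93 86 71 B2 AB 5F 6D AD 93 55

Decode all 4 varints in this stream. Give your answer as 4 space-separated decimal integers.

  byte[0]=0x93 cont=1 payload=0x13=19: acc |= 19<<0 -> acc=19 shift=7
  byte[1]=0x86 cont=1 payload=0x06=6: acc |= 6<<7 -> acc=787 shift=14
  byte[2]=0x71 cont=0 payload=0x71=113: acc |= 113<<14 -> acc=1852179 shift=21 [end]
Varint 1: bytes[0:3] = 93 86 71 -> value 1852179 (3 byte(s))
  byte[3]=0xB2 cont=1 payload=0x32=50: acc |= 50<<0 -> acc=50 shift=7
  byte[4]=0xAB cont=1 payload=0x2B=43: acc |= 43<<7 -> acc=5554 shift=14
  byte[5]=0x5F cont=0 payload=0x5F=95: acc |= 95<<14 -> acc=1562034 shift=21 [end]
Varint 2: bytes[3:6] = B2 AB 5F -> value 1562034 (3 byte(s))
  byte[6]=0x6D cont=0 payload=0x6D=109: acc |= 109<<0 -> acc=109 shift=7 [end]
Varint 3: bytes[6:7] = 6D -> value 109 (1 byte(s))
  byte[7]=0xAD cont=1 payload=0x2D=45: acc |= 45<<0 -> acc=45 shift=7
  byte[8]=0x93 cont=1 payload=0x13=19: acc |= 19<<7 -> acc=2477 shift=14
  byte[9]=0x55 cont=0 payload=0x55=85: acc |= 85<<14 -> acc=1395117 shift=21 [end]
Varint 4: bytes[7:10] = AD 93 55 -> value 1395117 (3 byte(s))

Answer: 1852179 1562034 109 1395117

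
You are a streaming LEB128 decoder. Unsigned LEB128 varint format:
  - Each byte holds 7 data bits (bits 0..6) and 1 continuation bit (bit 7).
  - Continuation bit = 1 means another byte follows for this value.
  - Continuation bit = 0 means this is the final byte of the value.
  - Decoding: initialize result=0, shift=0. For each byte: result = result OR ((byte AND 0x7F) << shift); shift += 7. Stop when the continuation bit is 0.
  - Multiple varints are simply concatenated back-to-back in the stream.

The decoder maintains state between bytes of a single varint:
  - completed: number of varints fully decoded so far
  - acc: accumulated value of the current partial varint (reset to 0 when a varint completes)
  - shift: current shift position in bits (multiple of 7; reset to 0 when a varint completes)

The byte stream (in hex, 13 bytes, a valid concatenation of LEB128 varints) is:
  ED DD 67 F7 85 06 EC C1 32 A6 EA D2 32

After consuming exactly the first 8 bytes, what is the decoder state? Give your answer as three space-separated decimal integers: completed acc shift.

byte[0]=0xED cont=1 payload=0x6D: acc |= 109<<0 -> completed=0 acc=109 shift=7
byte[1]=0xDD cont=1 payload=0x5D: acc |= 93<<7 -> completed=0 acc=12013 shift=14
byte[2]=0x67 cont=0 payload=0x67: varint #1 complete (value=1699565); reset -> completed=1 acc=0 shift=0
byte[3]=0xF7 cont=1 payload=0x77: acc |= 119<<0 -> completed=1 acc=119 shift=7
byte[4]=0x85 cont=1 payload=0x05: acc |= 5<<7 -> completed=1 acc=759 shift=14
byte[5]=0x06 cont=0 payload=0x06: varint #2 complete (value=99063); reset -> completed=2 acc=0 shift=0
byte[6]=0xEC cont=1 payload=0x6C: acc |= 108<<0 -> completed=2 acc=108 shift=7
byte[7]=0xC1 cont=1 payload=0x41: acc |= 65<<7 -> completed=2 acc=8428 shift=14

Answer: 2 8428 14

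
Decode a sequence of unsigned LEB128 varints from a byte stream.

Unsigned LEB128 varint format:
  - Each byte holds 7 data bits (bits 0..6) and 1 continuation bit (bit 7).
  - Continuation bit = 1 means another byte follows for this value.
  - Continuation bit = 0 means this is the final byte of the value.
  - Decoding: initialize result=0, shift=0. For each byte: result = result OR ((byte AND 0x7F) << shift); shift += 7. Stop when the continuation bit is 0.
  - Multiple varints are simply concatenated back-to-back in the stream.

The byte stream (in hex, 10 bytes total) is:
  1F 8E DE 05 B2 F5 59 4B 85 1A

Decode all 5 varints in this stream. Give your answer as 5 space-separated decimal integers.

  byte[0]=0x1F cont=0 payload=0x1F=31: acc |= 31<<0 -> acc=31 shift=7 [end]
Varint 1: bytes[0:1] = 1F -> value 31 (1 byte(s))
  byte[1]=0x8E cont=1 payload=0x0E=14: acc |= 14<<0 -> acc=14 shift=7
  byte[2]=0xDE cont=1 payload=0x5E=94: acc |= 94<<7 -> acc=12046 shift=14
  byte[3]=0x05 cont=0 payload=0x05=5: acc |= 5<<14 -> acc=93966 shift=21 [end]
Varint 2: bytes[1:4] = 8E DE 05 -> value 93966 (3 byte(s))
  byte[4]=0xB2 cont=1 payload=0x32=50: acc |= 50<<0 -> acc=50 shift=7
  byte[5]=0xF5 cont=1 payload=0x75=117: acc |= 117<<7 -> acc=15026 shift=14
  byte[6]=0x59 cont=0 payload=0x59=89: acc |= 89<<14 -> acc=1473202 shift=21 [end]
Varint 3: bytes[4:7] = B2 F5 59 -> value 1473202 (3 byte(s))
  byte[7]=0x4B cont=0 payload=0x4B=75: acc |= 75<<0 -> acc=75 shift=7 [end]
Varint 4: bytes[7:8] = 4B -> value 75 (1 byte(s))
  byte[8]=0x85 cont=1 payload=0x05=5: acc |= 5<<0 -> acc=5 shift=7
  byte[9]=0x1A cont=0 payload=0x1A=26: acc |= 26<<7 -> acc=3333 shift=14 [end]
Varint 5: bytes[8:10] = 85 1A -> value 3333 (2 byte(s))

Answer: 31 93966 1473202 75 3333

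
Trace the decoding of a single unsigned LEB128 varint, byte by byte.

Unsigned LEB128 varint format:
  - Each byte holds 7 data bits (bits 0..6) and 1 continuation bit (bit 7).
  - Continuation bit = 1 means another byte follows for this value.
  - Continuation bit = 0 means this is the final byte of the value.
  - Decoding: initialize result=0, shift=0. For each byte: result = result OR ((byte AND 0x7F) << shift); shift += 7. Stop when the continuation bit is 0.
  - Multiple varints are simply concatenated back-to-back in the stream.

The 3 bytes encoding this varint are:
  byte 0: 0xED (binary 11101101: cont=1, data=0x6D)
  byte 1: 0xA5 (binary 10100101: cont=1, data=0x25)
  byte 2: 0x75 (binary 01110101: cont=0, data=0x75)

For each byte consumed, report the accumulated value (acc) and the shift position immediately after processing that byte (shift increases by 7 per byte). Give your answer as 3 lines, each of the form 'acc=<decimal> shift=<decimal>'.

byte 0=0xED: payload=0x6D=109, contrib = 109<<0 = 109; acc -> 109, shift -> 7
byte 1=0xA5: payload=0x25=37, contrib = 37<<7 = 4736; acc -> 4845, shift -> 14
byte 2=0x75: payload=0x75=117, contrib = 117<<14 = 1916928; acc -> 1921773, shift -> 21

Answer: acc=109 shift=7
acc=4845 shift=14
acc=1921773 shift=21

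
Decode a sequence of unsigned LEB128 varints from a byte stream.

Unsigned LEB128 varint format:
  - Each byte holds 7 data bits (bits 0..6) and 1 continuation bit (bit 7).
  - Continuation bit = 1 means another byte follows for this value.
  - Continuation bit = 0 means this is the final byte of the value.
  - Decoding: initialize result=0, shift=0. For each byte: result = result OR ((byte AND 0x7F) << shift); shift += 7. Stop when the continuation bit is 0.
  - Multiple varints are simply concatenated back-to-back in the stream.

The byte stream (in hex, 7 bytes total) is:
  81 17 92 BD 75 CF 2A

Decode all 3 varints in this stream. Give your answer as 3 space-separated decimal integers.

  byte[0]=0x81 cont=1 payload=0x01=1: acc |= 1<<0 -> acc=1 shift=7
  byte[1]=0x17 cont=0 payload=0x17=23: acc |= 23<<7 -> acc=2945 shift=14 [end]
Varint 1: bytes[0:2] = 81 17 -> value 2945 (2 byte(s))
  byte[2]=0x92 cont=1 payload=0x12=18: acc |= 18<<0 -> acc=18 shift=7
  byte[3]=0xBD cont=1 payload=0x3D=61: acc |= 61<<7 -> acc=7826 shift=14
  byte[4]=0x75 cont=0 payload=0x75=117: acc |= 117<<14 -> acc=1924754 shift=21 [end]
Varint 2: bytes[2:5] = 92 BD 75 -> value 1924754 (3 byte(s))
  byte[5]=0xCF cont=1 payload=0x4F=79: acc |= 79<<0 -> acc=79 shift=7
  byte[6]=0x2A cont=0 payload=0x2A=42: acc |= 42<<7 -> acc=5455 shift=14 [end]
Varint 3: bytes[5:7] = CF 2A -> value 5455 (2 byte(s))

Answer: 2945 1924754 5455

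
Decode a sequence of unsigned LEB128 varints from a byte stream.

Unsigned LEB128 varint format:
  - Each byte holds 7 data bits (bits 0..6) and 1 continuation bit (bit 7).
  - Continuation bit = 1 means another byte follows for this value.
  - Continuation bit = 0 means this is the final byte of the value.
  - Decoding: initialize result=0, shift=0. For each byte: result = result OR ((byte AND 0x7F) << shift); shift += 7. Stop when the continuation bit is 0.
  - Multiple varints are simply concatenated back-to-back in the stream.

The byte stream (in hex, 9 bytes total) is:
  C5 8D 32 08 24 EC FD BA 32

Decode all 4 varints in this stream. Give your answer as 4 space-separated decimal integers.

  byte[0]=0xC5 cont=1 payload=0x45=69: acc |= 69<<0 -> acc=69 shift=7
  byte[1]=0x8D cont=1 payload=0x0D=13: acc |= 13<<7 -> acc=1733 shift=14
  byte[2]=0x32 cont=0 payload=0x32=50: acc |= 50<<14 -> acc=820933 shift=21 [end]
Varint 1: bytes[0:3] = C5 8D 32 -> value 820933 (3 byte(s))
  byte[3]=0x08 cont=0 payload=0x08=8: acc |= 8<<0 -> acc=8 shift=7 [end]
Varint 2: bytes[3:4] = 08 -> value 8 (1 byte(s))
  byte[4]=0x24 cont=0 payload=0x24=36: acc |= 36<<0 -> acc=36 shift=7 [end]
Varint 3: bytes[4:5] = 24 -> value 36 (1 byte(s))
  byte[5]=0xEC cont=1 payload=0x6C=108: acc |= 108<<0 -> acc=108 shift=7
  byte[6]=0xFD cont=1 payload=0x7D=125: acc |= 125<<7 -> acc=16108 shift=14
  byte[7]=0xBA cont=1 payload=0x3A=58: acc |= 58<<14 -> acc=966380 shift=21
  byte[8]=0x32 cont=0 payload=0x32=50: acc |= 50<<21 -> acc=105823980 shift=28 [end]
Varint 4: bytes[5:9] = EC FD BA 32 -> value 105823980 (4 byte(s))

Answer: 820933 8 36 105823980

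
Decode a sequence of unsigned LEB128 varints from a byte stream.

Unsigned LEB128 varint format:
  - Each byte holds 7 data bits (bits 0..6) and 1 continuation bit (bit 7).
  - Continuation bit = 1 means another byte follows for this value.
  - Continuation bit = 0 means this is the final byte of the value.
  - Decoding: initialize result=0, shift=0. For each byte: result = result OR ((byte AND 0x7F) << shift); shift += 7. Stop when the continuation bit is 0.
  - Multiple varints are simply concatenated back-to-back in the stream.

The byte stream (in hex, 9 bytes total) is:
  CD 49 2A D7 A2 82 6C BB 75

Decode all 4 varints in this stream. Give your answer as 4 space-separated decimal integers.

Answer: 9421 42 226529623 15035

Derivation:
  byte[0]=0xCD cont=1 payload=0x4D=77: acc |= 77<<0 -> acc=77 shift=7
  byte[1]=0x49 cont=0 payload=0x49=73: acc |= 73<<7 -> acc=9421 shift=14 [end]
Varint 1: bytes[0:2] = CD 49 -> value 9421 (2 byte(s))
  byte[2]=0x2A cont=0 payload=0x2A=42: acc |= 42<<0 -> acc=42 shift=7 [end]
Varint 2: bytes[2:3] = 2A -> value 42 (1 byte(s))
  byte[3]=0xD7 cont=1 payload=0x57=87: acc |= 87<<0 -> acc=87 shift=7
  byte[4]=0xA2 cont=1 payload=0x22=34: acc |= 34<<7 -> acc=4439 shift=14
  byte[5]=0x82 cont=1 payload=0x02=2: acc |= 2<<14 -> acc=37207 shift=21
  byte[6]=0x6C cont=0 payload=0x6C=108: acc |= 108<<21 -> acc=226529623 shift=28 [end]
Varint 3: bytes[3:7] = D7 A2 82 6C -> value 226529623 (4 byte(s))
  byte[7]=0xBB cont=1 payload=0x3B=59: acc |= 59<<0 -> acc=59 shift=7
  byte[8]=0x75 cont=0 payload=0x75=117: acc |= 117<<7 -> acc=15035 shift=14 [end]
Varint 4: bytes[7:9] = BB 75 -> value 15035 (2 byte(s))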